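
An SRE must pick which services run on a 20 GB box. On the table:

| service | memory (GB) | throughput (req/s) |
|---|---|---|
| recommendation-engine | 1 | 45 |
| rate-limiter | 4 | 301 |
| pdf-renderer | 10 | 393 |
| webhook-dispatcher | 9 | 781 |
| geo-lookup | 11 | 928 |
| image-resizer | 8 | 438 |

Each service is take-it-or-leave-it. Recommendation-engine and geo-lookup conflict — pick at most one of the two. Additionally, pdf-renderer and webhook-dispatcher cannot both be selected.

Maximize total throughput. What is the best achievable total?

Best packing: webhook-dispatcher + geo-lookup — 20 GB, 1709 total.

1709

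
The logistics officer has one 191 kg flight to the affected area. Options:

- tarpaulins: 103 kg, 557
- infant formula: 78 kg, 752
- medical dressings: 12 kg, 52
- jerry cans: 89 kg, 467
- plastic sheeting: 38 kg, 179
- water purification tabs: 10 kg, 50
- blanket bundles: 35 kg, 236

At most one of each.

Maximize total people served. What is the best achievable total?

Filling by ratio: infant formula + medical dressings + plastic sheeting + water purification tabs + blanket bundles for 1269, with 18 kg left unused.
The 85 kg tied up in medical dressings and plastic sheeting and blanket bundles is better spent on tarpaulins — total rises to 1359 (191 kg).
Runner-up infant formula + medical dressings + jerry cans + water purification tabs tops out at 1321.

1359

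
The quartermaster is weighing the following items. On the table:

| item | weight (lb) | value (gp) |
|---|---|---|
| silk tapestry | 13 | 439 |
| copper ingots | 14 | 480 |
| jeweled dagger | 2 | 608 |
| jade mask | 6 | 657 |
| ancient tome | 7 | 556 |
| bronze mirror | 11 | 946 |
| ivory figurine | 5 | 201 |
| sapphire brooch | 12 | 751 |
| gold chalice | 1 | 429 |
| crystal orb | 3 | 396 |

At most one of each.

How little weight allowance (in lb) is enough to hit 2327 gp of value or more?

17

Look for the lowest-weight combination reaching 2327.
Taking jeweled dagger + bronze mirror + gold chalice + crystal orb gives 2379 (≥ 2327) for 17 lb.
Any bundle with less than 17 lb falls short of 2327.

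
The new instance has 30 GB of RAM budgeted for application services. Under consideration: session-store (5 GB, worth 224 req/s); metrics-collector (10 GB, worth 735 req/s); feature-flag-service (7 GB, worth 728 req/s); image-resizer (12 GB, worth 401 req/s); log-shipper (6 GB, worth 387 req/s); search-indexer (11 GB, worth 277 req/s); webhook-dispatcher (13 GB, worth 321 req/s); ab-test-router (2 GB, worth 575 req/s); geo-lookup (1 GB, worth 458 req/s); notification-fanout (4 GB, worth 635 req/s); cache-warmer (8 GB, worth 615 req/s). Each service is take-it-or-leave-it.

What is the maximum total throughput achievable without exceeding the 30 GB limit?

A density-first pass picks feature-flag-service + log-shipper + ab-test-router + geo-lookup + notification-fanout + cache-warmer — 3398 at 28 GB.
Replace cache-warmer with metrics-collector: the trade gains 120 net, giving 3518 at 30 GB.
An exhaustive check of the 2048 subsets confirms 3518.

3518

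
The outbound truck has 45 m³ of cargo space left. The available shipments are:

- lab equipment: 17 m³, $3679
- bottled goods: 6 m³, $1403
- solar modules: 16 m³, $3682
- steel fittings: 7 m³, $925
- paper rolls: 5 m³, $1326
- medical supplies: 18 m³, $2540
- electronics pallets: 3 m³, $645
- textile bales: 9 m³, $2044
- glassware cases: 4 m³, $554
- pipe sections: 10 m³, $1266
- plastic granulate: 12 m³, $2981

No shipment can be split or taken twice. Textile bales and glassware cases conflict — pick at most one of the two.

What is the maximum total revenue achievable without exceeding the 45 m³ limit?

10678

By revenue per m³: paper rolls 265.20, plastic granulate 248.42, bottled goods 233.83 lead.
The ratio heuristic lands on bottled goods + solar modules + paper rolls + electronics pallets + plastic granulate (10037) but leaves 3 m³ idle.
Replace bottled goods with textile bales: the trade gains 641 net, giving 10678 at 45 m³.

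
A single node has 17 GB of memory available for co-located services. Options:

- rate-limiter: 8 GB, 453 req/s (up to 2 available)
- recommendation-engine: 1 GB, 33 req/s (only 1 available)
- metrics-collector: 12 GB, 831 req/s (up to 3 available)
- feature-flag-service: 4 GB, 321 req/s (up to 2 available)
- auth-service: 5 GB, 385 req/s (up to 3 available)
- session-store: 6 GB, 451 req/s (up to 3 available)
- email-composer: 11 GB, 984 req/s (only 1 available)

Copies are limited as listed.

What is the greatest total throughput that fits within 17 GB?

1435

By throughput per GB: email-composer 89.45, feature-flag-service 80.25, auth-service 77.00 lead.
Greedy by ratio would take recommendation-engine + feature-flag-service + email-composer: 16 GB used, total 1338.
Dropping recommendation-engine and feature-flag-service frees 5 GB; slotting in session-store (6 GB) lifts the total to 1435 at 17 GB.
That's the maximum — no swap from here does better than 1435.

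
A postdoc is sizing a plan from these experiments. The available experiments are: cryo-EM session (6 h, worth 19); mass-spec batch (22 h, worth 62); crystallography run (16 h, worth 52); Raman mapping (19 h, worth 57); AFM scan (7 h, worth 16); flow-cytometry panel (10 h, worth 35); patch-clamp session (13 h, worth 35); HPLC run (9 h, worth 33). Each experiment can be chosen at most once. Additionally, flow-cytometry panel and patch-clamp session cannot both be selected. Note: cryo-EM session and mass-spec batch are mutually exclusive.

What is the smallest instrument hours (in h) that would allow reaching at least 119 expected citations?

35

Minimise h subject to total expected citations ≥ 119.
crystallography run + flow-cytometry panel + HPLC run reaches 120 using 35 h.
No combination under 35 h hits 119.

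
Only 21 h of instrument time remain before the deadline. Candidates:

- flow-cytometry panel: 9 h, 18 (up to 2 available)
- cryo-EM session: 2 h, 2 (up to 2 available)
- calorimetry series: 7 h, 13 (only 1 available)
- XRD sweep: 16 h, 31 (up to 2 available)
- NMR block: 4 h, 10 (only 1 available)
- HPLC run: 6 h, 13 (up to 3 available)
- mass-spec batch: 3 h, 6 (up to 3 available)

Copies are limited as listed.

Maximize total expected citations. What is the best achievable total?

45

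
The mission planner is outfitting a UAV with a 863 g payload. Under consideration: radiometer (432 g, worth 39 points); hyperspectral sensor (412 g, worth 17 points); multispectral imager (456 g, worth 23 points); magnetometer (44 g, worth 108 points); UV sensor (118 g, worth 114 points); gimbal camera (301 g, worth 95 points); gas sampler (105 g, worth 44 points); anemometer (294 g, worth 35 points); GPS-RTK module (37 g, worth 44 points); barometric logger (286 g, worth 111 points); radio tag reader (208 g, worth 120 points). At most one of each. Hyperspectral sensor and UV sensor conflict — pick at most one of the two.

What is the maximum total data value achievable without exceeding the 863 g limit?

541

Density check — magnetometer 2.45, GPS-RTK module 1.19, UV sensor 0.97, radio tag reader 0.58 are the best per g.
Best packing: magnetometer + UV sensor + gas sampler + GPS-RTK module + barometric logger + radio tag reader — 798 g, 541 total.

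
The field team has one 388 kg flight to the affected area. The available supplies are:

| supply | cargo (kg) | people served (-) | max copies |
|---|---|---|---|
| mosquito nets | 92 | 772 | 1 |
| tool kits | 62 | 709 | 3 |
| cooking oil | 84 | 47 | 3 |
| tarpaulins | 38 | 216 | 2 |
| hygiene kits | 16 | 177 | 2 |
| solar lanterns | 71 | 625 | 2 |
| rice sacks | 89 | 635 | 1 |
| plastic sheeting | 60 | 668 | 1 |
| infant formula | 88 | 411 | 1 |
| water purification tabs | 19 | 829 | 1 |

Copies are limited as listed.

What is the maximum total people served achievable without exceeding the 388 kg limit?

Density check — water purification tabs 43.63, tool kits 11.44, plastic sheeting 11.13, hygiene kits 11.06 are the best per kg.
Greedy by ratio would take 3×tool kits + 2×hygiene kits + solar lanterns + plastic sheeting + water purification tabs: 368 kg used, total 4603.
The 71 kg tied up in solar lanterns is better spent on rice sacks — total rises to 4613 (386 kg).

4613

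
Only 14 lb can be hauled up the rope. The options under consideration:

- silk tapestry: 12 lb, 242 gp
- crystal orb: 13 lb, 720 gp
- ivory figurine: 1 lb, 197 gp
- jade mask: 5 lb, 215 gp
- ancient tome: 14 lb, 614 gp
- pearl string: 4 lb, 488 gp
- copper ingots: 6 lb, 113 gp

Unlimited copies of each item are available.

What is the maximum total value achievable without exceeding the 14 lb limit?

By value per lb: ivory figurine 197.00, pearl string 122.00, crystal orb 55.38, ancient tome 43.86 lead.
The ratio ordering already packs tightly: 14×ivory figurine, 14 lb, 2758.
No other feasible combination exceeds 2758.

2758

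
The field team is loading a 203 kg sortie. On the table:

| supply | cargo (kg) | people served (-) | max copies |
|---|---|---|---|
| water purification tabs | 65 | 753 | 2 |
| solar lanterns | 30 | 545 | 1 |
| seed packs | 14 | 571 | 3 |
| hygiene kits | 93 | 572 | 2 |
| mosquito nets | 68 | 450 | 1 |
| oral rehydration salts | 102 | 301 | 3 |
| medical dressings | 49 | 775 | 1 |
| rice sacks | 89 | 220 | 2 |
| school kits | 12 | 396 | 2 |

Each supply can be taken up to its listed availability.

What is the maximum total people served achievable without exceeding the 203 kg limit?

4182

By people served per kg: seed packs 40.79, school kits 33.00, solar lanterns 18.17 lead.
Taking the top-ratio supplies first gives solar lanterns + 3×seed packs + medical dressings + 2×school kits for 3825 (145 kg).
Dropping school kits frees 12 kg; slotting in water purification tabs (65 kg) lifts the total to 4182 at 198 kg.
That's the maximum — no swap from here does better than 4182.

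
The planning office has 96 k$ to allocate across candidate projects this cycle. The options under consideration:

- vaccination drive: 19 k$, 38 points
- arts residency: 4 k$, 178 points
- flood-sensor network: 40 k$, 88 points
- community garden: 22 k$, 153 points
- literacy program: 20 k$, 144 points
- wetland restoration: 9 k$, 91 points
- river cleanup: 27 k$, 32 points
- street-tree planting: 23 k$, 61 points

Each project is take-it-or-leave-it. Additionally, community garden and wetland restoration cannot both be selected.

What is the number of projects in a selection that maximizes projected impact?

The maximum projected impact within 96 k$ is 574.
vaccination drive + arts residency + community garden + literacy program + street-tree planting hits 574 at 88 k$.
All optima have 5 projects.

5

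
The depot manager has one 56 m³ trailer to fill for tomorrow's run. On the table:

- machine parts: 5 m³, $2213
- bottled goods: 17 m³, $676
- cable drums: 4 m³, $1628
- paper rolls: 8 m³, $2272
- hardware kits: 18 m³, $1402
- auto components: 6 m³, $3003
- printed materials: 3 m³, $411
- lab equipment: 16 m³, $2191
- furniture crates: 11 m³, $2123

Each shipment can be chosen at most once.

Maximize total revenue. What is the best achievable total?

13841

By revenue per m³: auto components 500.50, machine parts 442.60, cable drums 407.00 lead.
Best packing: machine parts + cable drums + paper rolls + auto components + printed materials + lab equipment + furniture crates — 53 m³, 13841 total.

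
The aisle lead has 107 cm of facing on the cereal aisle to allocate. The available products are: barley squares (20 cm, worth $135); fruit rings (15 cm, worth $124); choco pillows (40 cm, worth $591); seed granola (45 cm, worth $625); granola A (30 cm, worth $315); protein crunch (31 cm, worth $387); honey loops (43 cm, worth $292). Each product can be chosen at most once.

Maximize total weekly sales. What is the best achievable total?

Ranking by ratio (weekly sales/cm): choco pillows 14.78, seed granola 13.89, protein crunch 12.48.
Greedy by ratio would take fruit rings + choco pillows + seed granola: 100 cm used, total 1340.
Dropping fruit rings frees 15 cm; slotting in barley squares (20 cm) lifts the total to 1351 at 105 cm.
Next best is fruit rings + choco pillows + seed granola at 1340 (100 cm) — short by 11.

1351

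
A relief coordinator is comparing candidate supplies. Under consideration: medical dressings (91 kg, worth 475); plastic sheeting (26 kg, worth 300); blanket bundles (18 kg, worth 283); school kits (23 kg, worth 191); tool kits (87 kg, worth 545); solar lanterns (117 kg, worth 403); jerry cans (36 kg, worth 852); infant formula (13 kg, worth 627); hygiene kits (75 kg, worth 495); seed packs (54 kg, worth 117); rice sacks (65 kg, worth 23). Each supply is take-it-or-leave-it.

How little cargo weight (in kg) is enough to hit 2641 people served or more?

191

Need the lightest bundle worth ≥ 2641.
Taking plastic sheeting + blanket bundles + school kits + jerry cans + infant formula + hygiene kits gives 2748 (≥ 2641) for 191 kg.
Any bundle with less than 191 kg falls short of 2641.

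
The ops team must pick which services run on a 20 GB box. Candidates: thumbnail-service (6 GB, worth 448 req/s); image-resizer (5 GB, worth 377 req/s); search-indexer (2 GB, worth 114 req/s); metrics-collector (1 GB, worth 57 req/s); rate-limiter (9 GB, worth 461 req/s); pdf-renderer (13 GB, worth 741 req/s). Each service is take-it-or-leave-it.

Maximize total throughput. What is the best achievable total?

Density check — image-resizer 75.40, thumbnail-service 74.67, search-indexer 57.00, metrics-collector 57.00 are the best per GB.
The ratio heuristic lands on thumbnail-service + image-resizer + search-indexer + metrics-collector (996) but leaves 6 GB idle.
Dropping search-indexer and metrics-collector frees 3 GB; slotting in rate-limiter (9 GB) lifts the total to 1286 at 20 GB.

1286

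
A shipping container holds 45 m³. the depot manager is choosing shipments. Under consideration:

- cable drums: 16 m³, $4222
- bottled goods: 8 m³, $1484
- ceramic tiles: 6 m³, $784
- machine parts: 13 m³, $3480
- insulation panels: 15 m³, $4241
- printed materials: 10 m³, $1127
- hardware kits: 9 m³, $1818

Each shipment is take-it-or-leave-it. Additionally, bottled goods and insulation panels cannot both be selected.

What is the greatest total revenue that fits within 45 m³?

The ratio ordering already packs tightly: cable drums + machine parts + insulation panels, 44 m³, 11943.
That's the maximum — no feasible swap from here does better than 11943.

11943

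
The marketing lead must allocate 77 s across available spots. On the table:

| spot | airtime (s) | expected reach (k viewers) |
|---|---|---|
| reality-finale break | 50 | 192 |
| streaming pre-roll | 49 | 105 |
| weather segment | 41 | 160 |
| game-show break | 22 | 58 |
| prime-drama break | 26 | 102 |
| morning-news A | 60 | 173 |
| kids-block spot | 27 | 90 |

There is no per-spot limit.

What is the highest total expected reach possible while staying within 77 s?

294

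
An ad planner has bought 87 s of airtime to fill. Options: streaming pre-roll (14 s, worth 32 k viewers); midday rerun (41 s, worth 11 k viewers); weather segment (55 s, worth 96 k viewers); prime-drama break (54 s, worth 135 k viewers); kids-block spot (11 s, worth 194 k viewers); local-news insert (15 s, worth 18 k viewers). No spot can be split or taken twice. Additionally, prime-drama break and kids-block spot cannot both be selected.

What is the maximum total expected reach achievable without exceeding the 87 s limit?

322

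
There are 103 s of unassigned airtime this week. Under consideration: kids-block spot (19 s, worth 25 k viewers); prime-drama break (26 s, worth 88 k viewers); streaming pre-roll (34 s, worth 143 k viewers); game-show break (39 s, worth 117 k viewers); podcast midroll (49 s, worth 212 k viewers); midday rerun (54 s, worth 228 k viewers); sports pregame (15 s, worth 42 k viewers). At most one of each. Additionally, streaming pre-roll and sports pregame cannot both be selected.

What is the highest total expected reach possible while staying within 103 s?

Podcast midroll + midday rerun uses 103 of the 103 s and totals 440.

440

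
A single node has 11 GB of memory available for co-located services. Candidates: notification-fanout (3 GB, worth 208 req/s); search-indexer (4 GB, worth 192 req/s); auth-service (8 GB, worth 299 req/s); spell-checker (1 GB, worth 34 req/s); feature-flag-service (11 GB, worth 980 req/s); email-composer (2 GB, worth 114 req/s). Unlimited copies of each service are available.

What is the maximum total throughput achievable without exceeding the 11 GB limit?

980

Best packing: feature-flag-service — 11 GB, 980 total.
Every other selection either busts 11 GB or fails to beat 980.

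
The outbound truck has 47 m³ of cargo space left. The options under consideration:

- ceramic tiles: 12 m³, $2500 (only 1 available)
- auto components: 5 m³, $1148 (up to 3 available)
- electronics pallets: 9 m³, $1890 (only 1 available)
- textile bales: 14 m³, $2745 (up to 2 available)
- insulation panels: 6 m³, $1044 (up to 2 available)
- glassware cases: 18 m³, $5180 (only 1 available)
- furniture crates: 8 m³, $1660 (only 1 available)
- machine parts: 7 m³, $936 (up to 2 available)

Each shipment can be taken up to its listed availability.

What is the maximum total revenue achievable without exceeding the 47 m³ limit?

Ranking by ratio (revenue/m³): glassware cases 287.78, auto components 229.60, electronics pallets 210.00.
A density-first pass picks 3×auto components + electronics pallets + glassware cases — 10514 at 42 m³.
The 9 m³ tied up in electronics pallets is better spent on textile bales — total rises to 11369 (47 m³).

11369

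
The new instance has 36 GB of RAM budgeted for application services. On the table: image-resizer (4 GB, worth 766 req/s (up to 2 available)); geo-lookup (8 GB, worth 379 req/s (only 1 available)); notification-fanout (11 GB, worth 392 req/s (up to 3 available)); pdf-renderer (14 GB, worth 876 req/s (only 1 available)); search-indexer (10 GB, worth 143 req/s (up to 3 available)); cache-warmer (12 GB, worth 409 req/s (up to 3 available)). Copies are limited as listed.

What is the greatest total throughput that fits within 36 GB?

By throughput per GB: image-resizer 191.50, pdf-renderer 62.57, geo-lookup 47.38, notification-fanout 35.64 lead.
Taking the top-ratio services first gives 2×image-resizer + geo-lookup + pdf-renderer for 2787 (30 GB).
Replace geo-lookup with cache-warmer: the trade gains 30 net, giving 2817 at 34 GB.
No other feasible combination exceeds 2817.

2817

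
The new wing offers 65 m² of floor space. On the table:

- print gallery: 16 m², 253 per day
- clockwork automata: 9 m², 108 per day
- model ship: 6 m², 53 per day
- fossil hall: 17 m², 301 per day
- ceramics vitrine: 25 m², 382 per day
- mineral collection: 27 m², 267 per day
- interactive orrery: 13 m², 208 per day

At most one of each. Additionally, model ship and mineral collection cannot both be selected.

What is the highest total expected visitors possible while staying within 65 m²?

A density-first pass picks print gallery + clockwork automata + model ship + fossil hall + interactive orrery — 923 at 61 m².
The 22 m² tied up in print gallery and model ship is better spent on ceramics vitrine — total rises to 999 (64 m²).
Next best is print gallery + model ship + fossil hall + ceramics vitrine at 989 (64 m²) — short by 10.

999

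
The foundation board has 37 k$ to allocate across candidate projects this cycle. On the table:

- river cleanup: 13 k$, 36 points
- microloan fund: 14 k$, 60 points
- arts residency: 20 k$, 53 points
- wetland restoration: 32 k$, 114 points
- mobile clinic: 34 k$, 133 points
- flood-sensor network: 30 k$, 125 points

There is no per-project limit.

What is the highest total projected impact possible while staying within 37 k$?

Filling by ratio: 2×microloan fund for 120, with 9 k$ left unused.
Replace 2×microloan fund with mobile clinic: the trade gains 13 net, giving 133 at 34 k$.
Every other selection either busts 37 k$ or fails to beat 133.

133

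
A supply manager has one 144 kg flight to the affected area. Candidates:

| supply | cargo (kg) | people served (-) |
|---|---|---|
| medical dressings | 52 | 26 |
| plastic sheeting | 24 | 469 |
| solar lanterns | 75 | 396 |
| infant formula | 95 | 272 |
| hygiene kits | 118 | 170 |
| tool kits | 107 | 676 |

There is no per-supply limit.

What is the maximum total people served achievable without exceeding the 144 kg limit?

Best packing: 6×plastic sheeting — 144 kg, 2814 total.
That's the maximum — no swap from here does better than 2814.

2814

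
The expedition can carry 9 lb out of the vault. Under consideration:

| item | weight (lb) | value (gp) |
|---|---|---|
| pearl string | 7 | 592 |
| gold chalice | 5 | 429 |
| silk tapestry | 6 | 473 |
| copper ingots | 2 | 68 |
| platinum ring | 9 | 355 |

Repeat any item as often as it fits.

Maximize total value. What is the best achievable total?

660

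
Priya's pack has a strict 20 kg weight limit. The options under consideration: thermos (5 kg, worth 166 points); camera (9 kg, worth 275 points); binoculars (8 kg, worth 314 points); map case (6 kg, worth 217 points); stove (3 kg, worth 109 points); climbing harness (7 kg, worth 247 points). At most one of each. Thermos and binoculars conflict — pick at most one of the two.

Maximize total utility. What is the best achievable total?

By utility per kg: binoculars 39.25, stove 36.33, map case 36.17, climbing harness 35.29 lead.
Taking the top-ratio items first gives binoculars + map case + stove for 640 (17 kg).
Replace map case with camera: the trade gains 58 net, giving 698 at 20 kg.
No other feasible combination exceeds 698.

698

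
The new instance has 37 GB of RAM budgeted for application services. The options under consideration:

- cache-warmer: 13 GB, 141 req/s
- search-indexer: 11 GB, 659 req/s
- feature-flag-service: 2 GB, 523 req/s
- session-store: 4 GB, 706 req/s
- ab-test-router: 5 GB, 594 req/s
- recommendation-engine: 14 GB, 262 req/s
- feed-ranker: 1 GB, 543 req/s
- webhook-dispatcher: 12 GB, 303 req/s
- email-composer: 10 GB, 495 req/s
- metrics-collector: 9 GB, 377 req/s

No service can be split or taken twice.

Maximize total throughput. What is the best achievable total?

3520

Taking search-indexer + feature-flag-service + session-store + ab-test-router + feed-ranker + email-composer: 33 GB used, 3520 in throughput.
Next best is search-indexer + feature-flag-service + session-store + ab-test-router + feed-ranker + metrics-collector at 3402 (32 GB) — short by 118.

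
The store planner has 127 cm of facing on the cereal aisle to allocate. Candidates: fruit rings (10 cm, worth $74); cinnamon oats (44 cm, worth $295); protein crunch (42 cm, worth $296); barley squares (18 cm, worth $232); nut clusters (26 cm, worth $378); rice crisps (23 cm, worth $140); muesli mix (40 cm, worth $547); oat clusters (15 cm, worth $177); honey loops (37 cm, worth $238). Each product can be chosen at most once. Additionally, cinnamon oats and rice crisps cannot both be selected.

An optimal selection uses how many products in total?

5

The maximum weekly sales within 127 cm is 1474.
One optimal bundle: barley squares + nut clusters + rice crisps + muesli mix + oat clusters (122 cm).
Every optimal selection uses 5 products.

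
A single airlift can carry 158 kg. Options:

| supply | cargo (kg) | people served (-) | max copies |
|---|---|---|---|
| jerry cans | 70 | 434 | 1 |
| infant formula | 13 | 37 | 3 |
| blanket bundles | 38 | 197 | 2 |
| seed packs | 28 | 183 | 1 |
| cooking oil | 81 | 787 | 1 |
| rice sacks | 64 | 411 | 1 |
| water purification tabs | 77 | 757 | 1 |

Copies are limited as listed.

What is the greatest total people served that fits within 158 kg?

1544

Cooking oil + water purification tabs uses 158 of the 158 kg and totals 1544.
No other feasible combination exceeds 1544.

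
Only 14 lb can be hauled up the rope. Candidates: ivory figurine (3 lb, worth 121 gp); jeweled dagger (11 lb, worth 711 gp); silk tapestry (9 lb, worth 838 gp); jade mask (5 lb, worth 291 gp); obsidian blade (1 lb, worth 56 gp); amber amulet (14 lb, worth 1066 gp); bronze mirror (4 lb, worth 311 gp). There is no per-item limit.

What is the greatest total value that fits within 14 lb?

1205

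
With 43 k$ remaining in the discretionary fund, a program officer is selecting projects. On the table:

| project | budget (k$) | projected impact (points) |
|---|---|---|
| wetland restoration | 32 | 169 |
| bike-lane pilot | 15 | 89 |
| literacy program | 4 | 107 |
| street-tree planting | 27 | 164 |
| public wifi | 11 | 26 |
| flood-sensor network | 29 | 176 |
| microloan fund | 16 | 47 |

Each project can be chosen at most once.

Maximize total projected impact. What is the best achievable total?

297

Density check — literacy program 26.75, street-tree planting 6.07, flood-sensor network 6.07, bike-lane pilot 5.93 are the best per k$.
Literacy program + street-tree planting + public wifi uses 42 of the 43 k$ and totals 297.
Next best is literacy program + flood-sensor network at 283 (33 k$) — short by 14.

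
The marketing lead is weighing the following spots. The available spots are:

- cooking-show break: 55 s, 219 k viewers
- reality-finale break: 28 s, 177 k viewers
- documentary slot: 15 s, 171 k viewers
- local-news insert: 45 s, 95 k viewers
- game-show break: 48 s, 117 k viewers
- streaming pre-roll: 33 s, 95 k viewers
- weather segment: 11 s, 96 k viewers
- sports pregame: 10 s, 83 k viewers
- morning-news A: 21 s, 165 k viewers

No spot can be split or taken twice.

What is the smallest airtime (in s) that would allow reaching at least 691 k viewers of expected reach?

Look for the lowest-airtime combination reaching 691.
Taking reality-finale break + documentary slot + weather segment + sports pregame + morning-news A gives 692 (≥ 691) for 85 s.
No combination under 85 s hits 691.

85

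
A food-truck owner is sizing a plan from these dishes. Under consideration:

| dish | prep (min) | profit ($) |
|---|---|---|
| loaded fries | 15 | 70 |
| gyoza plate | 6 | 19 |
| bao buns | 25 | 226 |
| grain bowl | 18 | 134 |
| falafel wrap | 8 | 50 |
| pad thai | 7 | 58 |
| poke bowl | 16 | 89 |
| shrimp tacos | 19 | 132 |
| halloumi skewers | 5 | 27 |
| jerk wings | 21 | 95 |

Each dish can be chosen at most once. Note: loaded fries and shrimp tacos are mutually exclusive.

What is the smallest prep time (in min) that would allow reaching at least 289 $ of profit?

37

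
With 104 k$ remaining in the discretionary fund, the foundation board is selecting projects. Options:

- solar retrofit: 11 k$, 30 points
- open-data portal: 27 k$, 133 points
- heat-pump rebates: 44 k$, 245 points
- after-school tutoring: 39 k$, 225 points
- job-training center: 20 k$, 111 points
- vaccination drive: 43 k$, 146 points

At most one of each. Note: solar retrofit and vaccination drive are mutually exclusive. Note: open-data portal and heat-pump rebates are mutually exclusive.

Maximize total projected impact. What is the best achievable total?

581

Heat-pump rebates + after-school tutoring + job-training center uses 103 of the 104 k$ and totals 581.
Every other selection either busts 104 k$ or breaks a pairing rule or fails to beat 581.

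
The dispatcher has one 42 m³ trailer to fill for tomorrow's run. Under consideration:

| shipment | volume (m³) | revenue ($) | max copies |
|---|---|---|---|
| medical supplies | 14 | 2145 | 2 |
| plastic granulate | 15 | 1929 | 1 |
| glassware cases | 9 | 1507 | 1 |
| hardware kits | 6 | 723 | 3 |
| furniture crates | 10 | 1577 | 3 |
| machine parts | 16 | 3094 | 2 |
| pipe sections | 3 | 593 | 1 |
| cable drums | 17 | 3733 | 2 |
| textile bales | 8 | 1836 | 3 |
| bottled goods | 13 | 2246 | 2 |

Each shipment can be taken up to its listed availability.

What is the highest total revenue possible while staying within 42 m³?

The ratio heuristic lands on cable drums + 3×textile bales (9241) but leaves 1 m³ idle.
Replace 2×textile bales with cable drums: the trade gains 61 net, giving 9302 at 42 m³.
Every other selection either busts 42 m³ or exceeds an availability limit or fails to beat 9302.

9302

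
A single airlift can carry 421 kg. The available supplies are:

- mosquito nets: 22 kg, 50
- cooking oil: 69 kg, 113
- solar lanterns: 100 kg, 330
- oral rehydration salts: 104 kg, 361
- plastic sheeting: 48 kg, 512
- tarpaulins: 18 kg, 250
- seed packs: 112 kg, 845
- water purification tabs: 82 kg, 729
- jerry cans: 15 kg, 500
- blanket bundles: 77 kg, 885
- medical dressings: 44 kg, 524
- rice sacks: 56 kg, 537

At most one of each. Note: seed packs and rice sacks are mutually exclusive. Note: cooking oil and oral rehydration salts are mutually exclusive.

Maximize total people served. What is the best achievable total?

4295

Taking the top-ratio supplies first gives mosquito nets + plastic sheeting + tarpaulins + water purification tabs + jerry cans + blanket bundles + medical dressings + rice sacks for 3987 (362 kg).
Replace rice sacks with seed packs: the trade gains 308 net, giving 4295 at 418 kg.
Next best is plastic sheeting + tarpaulins + seed packs + water purification tabs + jerry cans + blanket bundles + medical dressings at 4245 (396 kg) — short by 50.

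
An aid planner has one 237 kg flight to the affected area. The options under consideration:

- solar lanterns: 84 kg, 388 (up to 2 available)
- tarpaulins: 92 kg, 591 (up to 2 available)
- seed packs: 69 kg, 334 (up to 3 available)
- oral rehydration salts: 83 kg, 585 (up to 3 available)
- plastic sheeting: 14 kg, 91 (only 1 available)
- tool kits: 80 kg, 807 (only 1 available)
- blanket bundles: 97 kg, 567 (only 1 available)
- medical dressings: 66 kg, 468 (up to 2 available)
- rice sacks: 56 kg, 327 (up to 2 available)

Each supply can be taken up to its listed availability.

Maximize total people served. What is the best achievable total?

1860

Density check — tool kits 10.09, medical dressings 7.09, oral rehydration salts 7.05 are the best per kg.
Taking the top-ratio supplies first gives plastic sheeting + tool kits + 2×medical dressings for 1834 (226 kg).
The 80 kg tied up in plastic sheeting and medical dressings is better spent on oral rehydration salts — total rises to 1860 (229 kg).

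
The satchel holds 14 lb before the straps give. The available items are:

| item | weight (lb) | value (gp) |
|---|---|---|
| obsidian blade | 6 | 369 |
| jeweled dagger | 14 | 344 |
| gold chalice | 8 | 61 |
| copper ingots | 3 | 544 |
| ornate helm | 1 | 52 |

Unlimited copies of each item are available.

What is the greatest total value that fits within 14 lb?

2280

Best packing: 4×copper ingots + 2×ornate helm — 14 lb, 2280 total.
That's the maximum — no swap from here does better than 2280.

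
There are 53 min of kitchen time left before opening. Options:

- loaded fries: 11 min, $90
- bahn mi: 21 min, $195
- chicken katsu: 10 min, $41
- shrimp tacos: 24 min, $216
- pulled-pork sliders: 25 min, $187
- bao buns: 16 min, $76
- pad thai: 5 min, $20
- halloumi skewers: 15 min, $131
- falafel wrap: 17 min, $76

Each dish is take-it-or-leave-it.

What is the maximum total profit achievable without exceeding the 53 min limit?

437

A density-first pass picks bahn mi + shrimp tacos + pad thai — 431 at 50 min.
The 26 min tied up in bahn mi and pad thai is better spent on loaded fries + halloumi skewers — total rises to 437 (50 min).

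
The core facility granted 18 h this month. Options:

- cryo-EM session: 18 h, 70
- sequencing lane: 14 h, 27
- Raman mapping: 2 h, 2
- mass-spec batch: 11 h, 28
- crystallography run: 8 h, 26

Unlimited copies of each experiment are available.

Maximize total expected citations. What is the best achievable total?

70

Cryo-EM session uses 18 of the 18 h and totals 70.
That's the maximum — no swap from here does better than 70.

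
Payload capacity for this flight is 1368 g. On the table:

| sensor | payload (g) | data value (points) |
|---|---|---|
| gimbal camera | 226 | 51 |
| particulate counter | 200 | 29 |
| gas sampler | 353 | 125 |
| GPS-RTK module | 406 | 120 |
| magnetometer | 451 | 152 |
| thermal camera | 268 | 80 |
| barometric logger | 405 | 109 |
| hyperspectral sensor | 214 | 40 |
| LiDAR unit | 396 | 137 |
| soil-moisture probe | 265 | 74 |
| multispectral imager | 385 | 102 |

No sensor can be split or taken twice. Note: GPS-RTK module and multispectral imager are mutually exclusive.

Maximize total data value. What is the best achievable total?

By data value per g: gas sampler 0.35, LiDAR unit 0.35, magnetometer 0.34, thermal camera 0.30 lead.
Greedy by ratio would take gas sampler + magnetometer + LiDAR unit: 1200 g used, total 414.
The 396 g tied up in LiDAR unit is better spent on thermal camera + soil-moisture probe — total rises to 431 (1337 g).
No other feasible combination exceeds 431.

431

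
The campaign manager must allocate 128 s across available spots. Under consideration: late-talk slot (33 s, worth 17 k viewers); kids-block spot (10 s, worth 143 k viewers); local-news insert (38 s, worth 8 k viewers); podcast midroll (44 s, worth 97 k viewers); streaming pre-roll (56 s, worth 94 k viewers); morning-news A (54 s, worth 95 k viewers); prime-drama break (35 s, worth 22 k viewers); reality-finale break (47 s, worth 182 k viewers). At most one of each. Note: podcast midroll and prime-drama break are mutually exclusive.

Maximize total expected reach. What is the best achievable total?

Taking kids-block spot + podcast midroll + reality-finale break: 101 s used, 422 in expected reach.

422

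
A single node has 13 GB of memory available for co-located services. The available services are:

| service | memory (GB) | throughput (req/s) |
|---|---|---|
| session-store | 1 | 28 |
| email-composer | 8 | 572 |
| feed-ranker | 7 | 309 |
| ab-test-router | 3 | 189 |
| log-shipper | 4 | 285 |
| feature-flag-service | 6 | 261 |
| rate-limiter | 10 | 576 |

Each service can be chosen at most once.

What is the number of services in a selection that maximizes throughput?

Optimal total is 885.
One optimal bundle: session-store + email-composer + log-shipper (13 GB).
Every optimal selection uses 3 services.

3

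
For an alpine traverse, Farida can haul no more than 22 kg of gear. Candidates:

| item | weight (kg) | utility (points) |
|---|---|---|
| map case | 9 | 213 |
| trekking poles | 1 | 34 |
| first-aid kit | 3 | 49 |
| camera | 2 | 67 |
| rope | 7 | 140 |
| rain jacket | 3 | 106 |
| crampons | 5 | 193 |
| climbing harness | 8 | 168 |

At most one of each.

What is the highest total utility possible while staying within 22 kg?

By utility per kg: crampons 38.60, rain jacket 35.33, trekking poles 34.00 lead.
A density-first pass picks map case + trekking poles + camera + rain jacket + crampons — 613 at 20 kg.
Dropping trekking poles frees 1 kg; slotting in first-aid kit (3 kg) lifts the total to 628 at 22 kg.
That's the maximum — no swap from here does better than 628.

628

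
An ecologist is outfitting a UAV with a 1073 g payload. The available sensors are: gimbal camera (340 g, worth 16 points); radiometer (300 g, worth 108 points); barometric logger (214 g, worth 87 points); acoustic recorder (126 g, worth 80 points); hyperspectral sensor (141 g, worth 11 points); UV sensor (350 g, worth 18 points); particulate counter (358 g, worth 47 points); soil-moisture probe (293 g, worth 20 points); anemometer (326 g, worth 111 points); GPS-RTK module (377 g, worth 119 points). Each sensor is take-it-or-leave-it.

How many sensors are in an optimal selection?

4

Best achievable data value is 397.
barometric logger + acoustic recorder + anemometer + GPS-RTK module hits 397 at 1043 g.
Every optimal selection uses 4 sensors.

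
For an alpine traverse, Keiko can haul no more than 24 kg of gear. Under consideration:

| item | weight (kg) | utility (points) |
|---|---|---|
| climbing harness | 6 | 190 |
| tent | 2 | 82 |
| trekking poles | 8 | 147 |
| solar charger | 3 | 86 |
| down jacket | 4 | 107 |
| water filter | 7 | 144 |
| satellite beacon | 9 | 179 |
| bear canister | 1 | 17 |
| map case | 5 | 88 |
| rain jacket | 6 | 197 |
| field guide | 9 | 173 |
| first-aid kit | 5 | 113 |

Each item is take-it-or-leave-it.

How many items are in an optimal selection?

6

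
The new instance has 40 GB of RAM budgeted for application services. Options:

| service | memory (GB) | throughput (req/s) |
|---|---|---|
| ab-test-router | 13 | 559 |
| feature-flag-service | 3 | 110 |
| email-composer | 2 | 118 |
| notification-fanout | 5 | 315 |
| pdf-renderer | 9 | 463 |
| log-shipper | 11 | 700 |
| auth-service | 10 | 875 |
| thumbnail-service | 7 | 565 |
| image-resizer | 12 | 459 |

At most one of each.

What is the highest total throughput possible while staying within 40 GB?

2721

Greedy by ratio would take feature-flag-service + email-composer + notification-fanout + log-shipper + auth-service + thumbnail-service: 38 GB used, total 2683.
Dropping feature-flag-service and notification-fanout frees 8 GB; slotting in pdf-renderer (9 GB) lifts the total to 2721 at 39 GB.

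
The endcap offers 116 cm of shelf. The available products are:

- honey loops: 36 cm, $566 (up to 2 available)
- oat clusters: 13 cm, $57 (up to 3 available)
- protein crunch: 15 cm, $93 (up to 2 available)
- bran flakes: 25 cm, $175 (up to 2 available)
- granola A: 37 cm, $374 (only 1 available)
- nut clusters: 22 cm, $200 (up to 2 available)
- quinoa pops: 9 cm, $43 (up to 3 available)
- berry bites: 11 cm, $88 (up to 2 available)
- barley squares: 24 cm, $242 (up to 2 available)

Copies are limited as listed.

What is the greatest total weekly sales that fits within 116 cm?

1532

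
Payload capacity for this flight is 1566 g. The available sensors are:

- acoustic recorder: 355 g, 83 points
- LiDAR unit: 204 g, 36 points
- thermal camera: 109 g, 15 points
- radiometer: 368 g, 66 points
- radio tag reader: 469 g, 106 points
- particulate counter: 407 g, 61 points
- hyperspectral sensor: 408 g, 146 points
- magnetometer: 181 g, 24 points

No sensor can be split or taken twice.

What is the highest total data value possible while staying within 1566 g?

Acoustic recorder + LiDAR unit + thermal camera + radio tag reader + hyperspectral sensor uses 1545 of the 1566 g and totals 386.
Next best is acoustic recorder + thermal camera + radio tag reader + hyperspectral sensor + magnetometer at 374 (1522 g) — short by 12.

386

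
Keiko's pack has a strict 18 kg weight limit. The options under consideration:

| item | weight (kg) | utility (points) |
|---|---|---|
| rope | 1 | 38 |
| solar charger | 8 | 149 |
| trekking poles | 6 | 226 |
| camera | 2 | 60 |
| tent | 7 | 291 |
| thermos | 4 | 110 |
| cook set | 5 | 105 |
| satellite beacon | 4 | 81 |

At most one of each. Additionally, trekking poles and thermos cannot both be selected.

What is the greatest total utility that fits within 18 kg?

636

Taking the top-ratio items first gives rope + trekking poles + camera + tent for 615 (16 kg).
Dropping camera frees 2 kg; slotting in satellite beacon (4 kg) lifts the total to 636 at 18 kg.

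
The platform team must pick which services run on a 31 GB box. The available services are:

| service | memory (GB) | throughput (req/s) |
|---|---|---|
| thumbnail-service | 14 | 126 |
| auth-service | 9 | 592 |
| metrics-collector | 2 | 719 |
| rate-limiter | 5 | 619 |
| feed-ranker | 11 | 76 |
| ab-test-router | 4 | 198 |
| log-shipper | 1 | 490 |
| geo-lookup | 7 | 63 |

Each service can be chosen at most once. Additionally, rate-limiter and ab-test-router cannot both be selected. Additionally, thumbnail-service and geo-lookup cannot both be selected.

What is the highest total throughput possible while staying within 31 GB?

2546

Best packing: thumbnail-service + auth-service + metrics-collector + rate-limiter + log-shipper — 31 GB, 2546 total.
An exhaustive check of the 256 subsets confirms 2546.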